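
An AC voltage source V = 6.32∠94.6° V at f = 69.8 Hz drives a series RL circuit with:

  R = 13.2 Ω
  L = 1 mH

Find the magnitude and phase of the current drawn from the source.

Step 1 — Angular frequency: ω = 2π·f = 2π·69.8 = 438.6 rad/s.
Step 2 — Component impedances:
  R: Z = R = 13.2 Ω
  L: Z = jωL = j·438.6·0.001 = 0 + j0.4386 Ω
Step 3 — Series combination: Z_total = R + L = 13.2 + j0.4386 Ω = 13.21∠1.9° Ω.
Step 4 — Source phasor: V = 6.32∠94.6° V = -0.5069 + j6.3 V.
Step 5 — Ohm's law: I = V / Z_total = (-0.5069 + j6.3) / (13.2 + j0.4386) = -0.02252 + j0.478 A.
Step 6 — Convert to polar: |I| = 0.4785 A, ∠I = 92.7°.

I = 0.4785∠92.7° A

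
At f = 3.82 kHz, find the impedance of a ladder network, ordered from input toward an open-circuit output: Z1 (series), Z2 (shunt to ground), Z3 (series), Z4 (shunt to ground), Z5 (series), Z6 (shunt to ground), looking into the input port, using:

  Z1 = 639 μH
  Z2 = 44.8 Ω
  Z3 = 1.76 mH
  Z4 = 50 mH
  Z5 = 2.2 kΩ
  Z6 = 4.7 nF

Step 1 — Angular frequency: ω = 2π·f = 2π·3820 = 2.4e+04 rad/s.
Step 2 — Component impedances:
  Z1: Z = jωL = j·2.4e+04·0.000639 = 0 + j15.34 Ω
  Z2: Z = R = 44.8 Ω
  Z3: Z = jωL = j·2.4e+04·0.00176 = 0 + j42.24 Ω
  Z4: Z = jωL = j·2.4e+04·0.05 = 0 + j1200 Ω
  Z5: Z = R = 2200 Ω
  Z6: Z = 1/(jωC) = -j/(ω·C) = 0 - j8865 Ω
Step 3 — Ladder network (open output): work backward from the far end, alternating series and parallel combinations. Z_in = 44.71 + j16.75 Ω = 47.74∠20.5° Ω.

Z = 44.71 + j16.75 Ω = 47.74∠20.5° Ω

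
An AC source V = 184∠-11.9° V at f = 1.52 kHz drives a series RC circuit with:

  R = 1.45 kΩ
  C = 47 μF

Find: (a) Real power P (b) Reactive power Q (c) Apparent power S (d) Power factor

Step 1 — Angular frequency: ω = 2π·f = 2π·1520 = 9550 rad/s.
Step 2 — Component impedances:
  R: Z = R = 1450 Ω
  C: Z = 1/(jωC) = -j/(ω·C) = 0 - j2.228 Ω
Step 3 — Series combination: Z_total = R + C = 1450 - j2.228 Ω = 1450∠-0.1° Ω.
Step 4 — Source phasor: V = 184∠-11.9° V = 180 - j37.94 V.
Step 5 — Current: I = V / Z = 0.1242 - j0.02598 A = 0.1269∠-11.8° A.
Step 6 — Complex power: S = V·I* = 23.35 - j0.03587 VA.
Step 7 — Real power: P = Re(S) = 23.35 W.
Step 8 — Reactive power: Q = Im(S) = -0.03587 VAR.
Step 9 — Apparent power: |S| = 23.35 VA.
Step 10 — Power factor: PF = P/|S| = 1 (leading).

(a) P = 23.35 W  (b) Q = -0.03587 VAR  (c) S = 23.35 VA  (d) PF = 1 (leading)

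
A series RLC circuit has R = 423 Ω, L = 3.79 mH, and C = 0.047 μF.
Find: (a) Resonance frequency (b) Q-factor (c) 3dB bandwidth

Step 1 — Resonance: ω₀ = 1/√(LC) = 1/√(0.00379·4.7e-08) = 7.493e+04 rad/s.
Step 2 — f₀ = ω₀/(2π) = 1.192e+04 Hz.
Step 3 — Series Q: Q = ω₀L/R = 7.493e+04·0.00379/423 = 0.6713.
Step 4 — Bandwidth: Δω = ω₀/Q = 1.116e+05 rad/s; BW = Δω/(2π) = 1.776e+04 Hz.

(a) f₀ = 1.192e+04 Hz  (b) Q = 0.6713  (c) BW = 1.776e+04 Hz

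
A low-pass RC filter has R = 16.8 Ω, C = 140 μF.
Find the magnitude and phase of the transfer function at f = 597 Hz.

Step 1 — Angular frequency: ω = 2π·597 = 3751 rad/s.
Step 2 — Transfer function: H(jω) = 1/(1 + jωRC).
Step 3 — Denominator: 1 + jωRC = 1 + j·3751·16.8·0.00014 = 1 + j8.822.
Step 4 — H = 0.01268 - j0.1119.
Step 5 — Magnitude: |H| = 0.1126 (-19.0 dB); phase: φ = -83.5°.

|H| = 0.1126 (-19.0 dB), φ = -83.5°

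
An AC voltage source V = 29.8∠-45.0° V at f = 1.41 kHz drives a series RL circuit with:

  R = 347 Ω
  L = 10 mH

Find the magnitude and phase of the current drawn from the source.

Step 1 — Angular frequency: ω = 2π·f = 2π·1410 = 8859 rad/s.
Step 2 — Component impedances:
  R: Z = R = 347 Ω
  L: Z = jωL = j·8859·0.01 = 0 + j88.59 Ω
Step 3 — Series combination: Z_total = R + L = 347 + j88.59 Ω = 358.1∠14.3° Ω.
Step 4 — Source phasor: V = 29.8∠-45.0° V = 21.07 - j21.07 V.
Step 5 — Ohm's law: I = V / Z_total = (21.07 - j21.07) / (347 + j88.59) = 0.04245 - j0.07156 A.
Step 6 — Convert to polar: |I| = 0.08321 A, ∠I = -59.3°.

I = 0.08321∠-59.3° A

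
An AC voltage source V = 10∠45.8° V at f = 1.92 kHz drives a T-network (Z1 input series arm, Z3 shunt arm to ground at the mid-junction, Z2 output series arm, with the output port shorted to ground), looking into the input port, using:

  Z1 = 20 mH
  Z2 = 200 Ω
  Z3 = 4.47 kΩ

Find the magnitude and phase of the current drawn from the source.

Step 1 — Angular frequency: ω = 2π·f = 2π·1920 = 1.206e+04 rad/s.
Step 2 — Component impedances:
  Z1: Z = jωL = j·1.206e+04·0.02 = 0 + j241.3 Ω
  Z2: Z = R = 200 Ω
  Z3: Z = R = 4470 Ω
Step 3 — With the output port shorted to ground, the output series arm Z2 runs from the junction to ground; the shunt arm Z3 also runs from the junction to ground. They appear in parallel: Z3 || Z2 = 191.4 Ω.
Step 4 — Series with input arm Z1: Z_in = Z1 + (Z3 || Z2) = 191.4 + j241.3 Ω = 308∠51.6° Ω.
Step 5 — Source phasor: V = 10∠45.8° V = 6.972 + j7.169 V.
Step 6 — Ohm's law: I = V / Z_total = (6.972 + j7.169) / (191.4 + j241.3) = 0.0323 - j0.003264 A.
Step 7 — Convert to polar: |I| = 0.03247 A, ∠I = -5.8°.

I = 0.03247∠-5.8° A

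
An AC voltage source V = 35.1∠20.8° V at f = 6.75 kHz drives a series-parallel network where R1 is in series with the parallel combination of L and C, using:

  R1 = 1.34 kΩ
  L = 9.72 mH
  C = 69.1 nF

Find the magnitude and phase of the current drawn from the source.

Step 1 — Angular frequency: ω = 2π·f = 2π·6750 = 4.241e+04 rad/s.
Step 2 — Component impedances:
  R1: Z = R = 1340 Ω
  L: Z = jωL = j·4.241e+04·0.00972 = 0 + j412.2 Ω
  C: Z = 1/(jωC) = -j/(ω·C) = 0 - j341.2 Ω
Step 3 — Parallel branch: L || C = 1/(1/L + 1/C) = 0 - j1981 Ω.
Step 4 — Series with R1: Z_total = R1 + (L || C) = 1340 - j1981 Ω = 2391∠-55.9° Ω.
Step 5 — Source phasor: V = 35.1∠20.8° V = 32.81 + j12.46 V.
Step 6 — Ohm's law: I = V / Z_total = (32.81 + j12.46) / (1340 - j1981) = 0.003371 + j0.01428 A.
Step 7 — Convert to polar: |I| = 0.01468 A, ∠I = 76.7°.

I = 0.01468∠76.7° A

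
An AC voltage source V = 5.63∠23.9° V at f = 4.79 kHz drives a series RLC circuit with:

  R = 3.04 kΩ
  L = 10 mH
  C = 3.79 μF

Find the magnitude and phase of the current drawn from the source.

Step 1 — Angular frequency: ω = 2π·f = 2π·4790 = 3.01e+04 rad/s.
Step 2 — Component impedances:
  R: Z = R = 3040 Ω
  L: Z = jωL = j·3.01e+04·0.01 = 0 + j301 Ω
  C: Z = 1/(jωC) = -j/(ω·C) = 0 - j8.767 Ω
Step 3 — Series combination: Z_total = R + L + C = 3040 + j292.2 Ω = 3054∠5.5° Ω.
Step 4 — Source phasor: V = 5.63∠23.9° V = 5.147 + j2.281 V.
Step 5 — Ohm's law: I = V / Z_total = (5.147 + j2.281) / (3040 + j292.2) = 0.001749 + j0.0005822 A.
Step 6 — Convert to polar: |I| = 0.001843 A, ∠I = 18.4°.

I = 0.001843∠18.4° A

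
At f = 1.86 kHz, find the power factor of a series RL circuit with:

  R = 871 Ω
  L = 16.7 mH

Step 1 — Angular frequency: ω = 2π·f = 2π·1860 = 1.169e+04 rad/s.
Step 2 — Component impedances:
  R: Z = R = 871 Ω
  L: Z = jωL = j·1.169e+04·0.0167 = 0 + j195.2 Ω
Step 3 — Series combination: Z_total = R + L = 871 + j195.2 Ω = 892.6∠12.6° Ω.
Step 4 — Power factor: PF = cos(φ) = Re(Z)/|Z| = 871/892.6 = 0.9758.
Step 5 — Type: Im(Z) = 195.2 ⇒ lagging (phase φ = 12.6°).

PF = 0.9758 (lagging, φ = 12.6°)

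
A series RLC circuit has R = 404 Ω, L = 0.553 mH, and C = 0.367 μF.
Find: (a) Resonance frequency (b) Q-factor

Step 1 — Resonance condition Im(Z)=0 gives ω₀ = 1/√(LC).
Step 2 — ω₀ = 1/√(0.000553·3.67e-07) = 7.019e+04 rad/s.
Step 3 — f₀ = ω₀/(2π) = 1.117e+04 Hz.
Step 4 — Series Q: Q = ω₀L/R = 7.019e+04·0.000553/404 = 0.09608.

(a) f₀ = 1.117e+04 Hz  (b) Q = 0.09608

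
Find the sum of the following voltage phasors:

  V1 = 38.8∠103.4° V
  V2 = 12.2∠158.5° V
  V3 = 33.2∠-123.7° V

Step 1 — Convert each phasor to rectangular form:
  V1 = 38.8·(cos(103.4°) + j·sin(103.4°)) = -8.992 + j37.74 V
  V2 = 12.2·(cos(158.5°) + j·sin(158.5°)) = -11.35 + j4.471 V
  V3 = 33.2·(cos(-123.7°) + j·sin(-123.7°)) = -18.42 - j27.62 V
Step 2 — Sum components: V_total = -38.76 + j14.59 V.
Step 3 — Convert to polar: |V_total| = 41.42 V, ∠V_total = 159.4°.

V_total = 41.42∠159.4° V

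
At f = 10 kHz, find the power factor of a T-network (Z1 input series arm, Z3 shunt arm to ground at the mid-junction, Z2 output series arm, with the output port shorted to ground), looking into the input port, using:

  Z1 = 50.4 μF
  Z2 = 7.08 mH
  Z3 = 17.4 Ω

Step 1 — Angular frequency: ω = 2π·f = 2π·1e+04 = 6.283e+04 rad/s.
Step 2 — Component impedances:
  Z1: Z = 1/(jωC) = -j/(ω·C) = 0 - j0.3158 Ω
  Z2: Z = jωL = j·6.283e+04·0.00708 = 0 + j444.8 Ω
  Z3: Z = R = 17.4 Ω
Step 3 — With the output port shorted to ground, the output series arm Z2 runs from the junction to ground; the shunt arm Z3 also runs from the junction to ground. They appear in parallel: Z3 || Z2 = 17.37 + j0.6796 Ω.
Step 4 — Series with input arm Z1: Z_in = Z1 + (Z3 || Z2) = 17.37 + j0.3638 Ω = 17.38∠1.2° Ω.
Step 5 — Power factor: PF = cos(φ) = Re(Z)/|Z| = 17.373/17.377 = 0.9998.
Step 6 — Type: Im(Z) = 0.3638 ⇒ lagging (phase φ = 1.2°).

PF = 0.9998 (lagging, φ = 1.2°)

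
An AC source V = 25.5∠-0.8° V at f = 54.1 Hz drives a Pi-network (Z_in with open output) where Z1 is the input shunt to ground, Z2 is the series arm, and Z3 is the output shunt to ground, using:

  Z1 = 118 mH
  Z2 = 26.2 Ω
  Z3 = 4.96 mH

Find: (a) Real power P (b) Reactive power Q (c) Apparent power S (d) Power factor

Step 1 — Angular frequency: ω = 2π·f = 2π·54.1 = 339.9 rad/s.
Step 2 — Component impedances:
  Z1: Z = jωL = j·339.9·0.118 = 0 + j40.11 Ω
  Z2: Z = R = 26.2 Ω
  Z3: Z = jωL = j·339.9·0.00496 = 0 + j1.686 Ω
Step 3 — With open output, the series arm Z2 and the output shunt Z3 appear in series to ground: Z2 + Z3 = 26.2 + j1.686 Ω.
Step 4 — Parallel with input shunt Z1: Z_in = Z1 || (Z2 + Z3) = 17.32 + j12.48 Ω = 21.35∠35.8° Ω.
Step 5 — Source phasor: V = 25.5∠-0.8° V = 25.5 - j0.356 V.
Step 6 — Current: I = V / Z = 0.9594 - j0.7116 A = 1.195∠-36.6° A.
Step 7 — Complex power: S = V·I* = 24.72 + j17.8 VA.
Step 8 — Real power: P = Re(S) = 24.72 W.
Step 9 — Reactive power: Q = Im(S) = 17.8 VAR.
Step 10 — Apparent power: |S| = 30.46 VA.
Step 11 — Power factor: PF = P/|S| = 0.8114 (lagging).

(a) P = 24.72 W  (b) Q = 17.8 VAR  (c) S = 30.46 VA  (d) PF = 0.8114 (lagging)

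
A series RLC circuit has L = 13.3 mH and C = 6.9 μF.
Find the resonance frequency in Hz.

Step 1 — Resonance condition Im(Z)=0 gives ω₀ = 1/√(LC).
Step 2 — ω₀ = 1/√(0.0133·6.9e-06) = 3301 rad/s.
Step 3 — f₀ = ω₀/(2π) = 525.4 Hz.

f₀ = 525.4 Hz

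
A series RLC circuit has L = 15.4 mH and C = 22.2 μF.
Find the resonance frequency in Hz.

Step 1 — Resonance condition Im(Z)=0 gives ω₀ = 1/√(LC).
Step 2 — ω₀ = 1/√(0.0154·2.22e-05) = 1710 rad/s.
Step 3 — f₀ = ω₀/(2π) = 272.2 Hz.

f₀ = 272.2 Hz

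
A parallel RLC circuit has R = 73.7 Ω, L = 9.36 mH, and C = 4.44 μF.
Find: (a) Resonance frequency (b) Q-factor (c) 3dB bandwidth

Step 1 — Resonance: ω₀ = 1/√(LC) = 1/√(0.00936·4.44e-06) = 4905 rad/s.
Step 2 — f₀ = ω₀/(2π) = 780.7 Hz.
Step 3 — Parallel Q: Q = R/(ω₀L) = 73.7/(4905·0.00936) = 1.605.
Step 4 — Bandwidth: Δω = ω₀/Q = 3056 rad/s; BW = Δω/(2π) = 486.4 Hz.

(a) f₀ = 780.7 Hz  (b) Q = 1.605  (c) BW = 486.4 Hz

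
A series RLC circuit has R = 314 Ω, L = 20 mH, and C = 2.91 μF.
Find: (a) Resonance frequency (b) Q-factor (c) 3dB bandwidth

Step 1 — Resonance condition Im(Z)=0 gives ω₀ = 1/√(LC).
Step 2 — ω₀ = 1/√(0.02·2.91e-06) = 4145 rad/s.
Step 3 — f₀ = ω₀/(2π) = 659.7 Hz.
Step 4 — Series Q: Q = ω₀L/R = 4145·0.02/314 = 0.264.
Step 5 — 3dB bandwidth: Δω = ω₀/Q = 1.57e+04 rad/s; BW = Δω/(2π) = 2499 Hz.

(a) f₀ = 659.7 Hz  (b) Q = 0.264  (c) BW = 2499 Hz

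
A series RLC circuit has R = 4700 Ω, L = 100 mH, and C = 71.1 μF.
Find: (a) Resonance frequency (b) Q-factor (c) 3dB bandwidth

Step 1 — Resonance: ω₀ = 1/√(LC) = 1/√(0.1·7.11e-05) = 375 rad/s.
Step 2 — f₀ = ω₀/(2π) = 59.69 Hz.
Step 3 — Series Q: Q = ω₀L/R = 375·0.1/4700 = 0.007979.
Step 4 — Bandwidth: Δω = ω₀/Q = 4.7e+04 rad/s; BW = Δω/(2π) = 7480 Hz.

(a) f₀ = 59.69 Hz  (b) Q = 0.007979  (c) BW = 7480 Hz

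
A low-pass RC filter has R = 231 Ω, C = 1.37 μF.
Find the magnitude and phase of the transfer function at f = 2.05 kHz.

Step 1 — Angular frequency: ω = 2π·2050 = 1.288e+04 rad/s.
Step 2 — Transfer function: H(jω) = 1/(1 + jωRC).
Step 3 — Denominator: 1 + jωRC = 1 + j·1.288e+04·231·1.37e-06 = 1 + j4.076.
Step 4 — H = 0.05677 - j0.2314.
Step 5 — Magnitude: |H| = 0.2383 (-12.5 dB); phase: φ = -76.2°.

|H| = 0.2383 (-12.5 dB), φ = -76.2°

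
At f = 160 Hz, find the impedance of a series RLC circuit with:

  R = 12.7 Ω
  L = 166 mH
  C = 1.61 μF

Step 1 — Angular frequency: ω = 2π·f = 2π·160 = 1005 rad/s.
Step 2 — Component impedances:
  R: Z = R = 12.7 Ω
  L: Z = jωL = j·1005·0.166 = 0 + j166.9 Ω
  C: Z = 1/(jωC) = -j/(ω·C) = 0 - j617.8 Ω
Step 3 — Series combination: Z_total = R + L + C = 12.7 - j451 Ω = 451.1∠-88.4° Ω.

Z = 12.7 - j451 Ω = 451.1∠-88.4° Ω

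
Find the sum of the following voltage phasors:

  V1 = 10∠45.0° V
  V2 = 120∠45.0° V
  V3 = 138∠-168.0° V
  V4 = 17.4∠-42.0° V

Step 1 — Convert each phasor to rectangular form:
  V1 = 10·(cos(45.0°) + j·sin(45.0°)) = 7.071 + j7.071 V
  V2 = 120·(cos(45.0°) + j·sin(45.0°)) = 84.85 + j84.85 V
  V3 = 138·(cos(-168.0°) + j·sin(-168.0°)) = -135 - j28.69 V
  V4 = 17.4·(cos(-42.0°) + j·sin(-42.0°)) = 12.93 - j11.64 V
Step 2 — Sum components: V_total = -30.13 + j51.59 V.
Step 3 — Convert to polar: |V_total| = 59.74 V, ∠V_total = 120.3°.

V_total = 59.74∠120.3° V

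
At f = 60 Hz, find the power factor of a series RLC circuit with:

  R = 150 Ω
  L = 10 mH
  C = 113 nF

Step 1 — Angular frequency: ω = 2π·f = 2π·60 = 377 rad/s.
Step 2 — Component impedances:
  R: Z = R = 150 Ω
  L: Z = jωL = j·377·0.01 = 0 + j3.77 Ω
  C: Z = 1/(jωC) = -j/(ω·C) = 0 - j2.347e+04 Ω
Step 3 — Series combination: Z_total = R + L + C = 150 - j2.347e+04 Ω = 2.347e+04∠-89.6° Ω.
Step 4 — Power factor: PF = cos(φ) = Re(Z)/|Z| = 150/2.347e+04 = 0.006391.
Step 5 — Type: Im(Z) = -2.347e+04 ⇒ leading (phase φ = -89.6°).

PF = 0.006391 (leading, φ = -89.6°)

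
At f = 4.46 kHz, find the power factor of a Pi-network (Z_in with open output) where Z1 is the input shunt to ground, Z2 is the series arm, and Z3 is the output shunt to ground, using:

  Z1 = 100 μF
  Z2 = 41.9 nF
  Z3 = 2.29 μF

Step 1 — Angular frequency: ω = 2π·f = 2π·4460 = 2.802e+04 rad/s.
Step 2 — Component impedances:
  Z1: Z = 1/(jωC) = -j/(ω·C) = 0 - j0.3568 Ω
  Z2: Z = 1/(jωC) = -j/(ω·C) = 0 - j851.7 Ω
  Z3: Z = 1/(jωC) = -j/(ω·C) = 0 - j15.58 Ω
Step 3 — With open output, the series arm Z2 and the output shunt Z3 appear in series to ground: Z2 + Z3 = 0 - j867.3 Ω.
Step 4 — Parallel with input shunt Z1: Z_in = Z1 || (Z2 + Z3) = 0 - j0.3567 Ω = 0.3567∠-90.0° Ω.
Step 5 — Power factor: PF = cos(φ) = Re(Z)/|Z| = 0/0.3567 = 0.
Step 6 — Type: Im(Z) = -0.3567 ⇒ leading (phase φ = -90.0°).

PF = 0 (leading, φ = -90.0°)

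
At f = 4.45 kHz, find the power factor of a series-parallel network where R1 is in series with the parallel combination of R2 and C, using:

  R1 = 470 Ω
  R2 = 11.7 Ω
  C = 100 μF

Step 1 — Angular frequency: ω = 2π·f = 2π·4450 = 2.796e+04 rad/s.
Step 2 — Component impedances:
  R1: Z = R = 470 Ω
  R2: Z = R = 11.7 Ω
  C: Z = 1/(jωC) = -j/(ω·C) = 0 - j0.3577 Ω
Step 3 — Parallel branch: R2 || C = 1/(1/R2 + 1/C) = 0.01092 - j0.3573 Ω.
Step 4 — Series with R1: Z_total = R1 + (R2 || C) = 470 - j0.3573 Ω = 470∠-0.0° Ω.
Step 5 — Power factor: PF = cos(φ) = Re(Z)/|Z| = 470/470 = 1.
Step 6 — Type: Im(Z) = -0.3573 ⇒ leading (phase φ = -0.0°).

PF = 1 (leading, φ = -0.0°)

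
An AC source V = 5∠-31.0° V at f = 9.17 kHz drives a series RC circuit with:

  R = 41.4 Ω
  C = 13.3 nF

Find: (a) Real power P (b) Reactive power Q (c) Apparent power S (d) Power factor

Step 1 — Angular frequency: ω = 2π·f = 2π·9170 = 5.762e+04 rad/s.
Step 2 — Component impedances:
  R: Z = R = 41.4 Ω
  C: Z = 1/(jωC) = -j/(ω·C) = 0 - j1305 Ω
Step 3 — Series combination: Z_total = R + C = 41.4 - j1305 Ω = 1306∠-88.2° Ω.
Step 4 — Source phasor: V = 5∠-31.0° V = 4.286 - j2.575 V.
Step 5 — Current: I = V / Z = 0.002075 + j0.003218 A = 0.00383∠57.2° A.
Step 6 — Complex power: S = V·I* = 0.0006072 - j0.01914 VA.
Step 7 — Real power: P = Re(S) = 0.0006072 W.
Step 8 — Reactive power: Q = Im(S) = -0.01914 VAR.
Step 9 — Apparent power: |S| = 0.01915 VA.
Step 10 — Power factor: PF = P/|S| = 0.03171 (leading).

(a) P = 0.0006072 W  (b) Q = -0.01914 VAR  (c) S = 0.01915 VA  (d) PF = 0.03171 (leading)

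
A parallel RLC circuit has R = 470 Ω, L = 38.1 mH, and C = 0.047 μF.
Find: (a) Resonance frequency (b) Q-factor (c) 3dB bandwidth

Step 1 — Resonance: ω₀ = 1/√(LC) = 1/√(0.0381·4.7e-08) = 2.363e+04 rad/s.
Step 2 — f₀ = ω₀/(2π) = 3761 Hz.
Step 3 — Parallel Q: Q = R/(ω₀L) = 470/(2.363e+04·0.0381) = 0.522.
Step 4 — Bandwidth: Δω = ω₀/Q = 4.527e+04 rad/s; BW = Δω/(2π) = 7205 Hz.

(a) f₀ = 3761 Hz  (b) Q = 0.522  (c) BW = 7205 Hz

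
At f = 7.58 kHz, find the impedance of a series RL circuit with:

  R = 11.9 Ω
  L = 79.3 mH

Step 1 — Angular frequency: ω = 2π·f = 2π·7580 = 4.763e+04 rad/s.
Step 2 — Component impedances:
  R: Z = R = 11.9 Ω
  L: Z = jωL = j·4.763e+04·0.0793 = 0 + j3777 Ω
Step 3 — Series combination: Z_total = R + L = 11.9 + j3777 Ω = 3777∠89.8° Ω.

Z = 11.9 + j3777 Ω = 3777∠89.8° Ω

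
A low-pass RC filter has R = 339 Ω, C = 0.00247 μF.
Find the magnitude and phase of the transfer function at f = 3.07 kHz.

Step 1 — Angular frequency: ω = 2π·3070 = 1.929e+04 rad/s.
Step 2 — Transfer function: H(jω) = 1/(1 + jωRC).
Step 3 — Denominator: 1 + jωRC = 1 + j·1.929e+04·339·2.47e-09 = 1 + j0.01615.
Step 4 — H = 0.9997 - j0.01615.
Step 5 — Magnitude: |H| = 0.9999 (-0.0 dB); phase: φ = -0.9°.

|H| = 0.9999 (-0.0 dB), φ = -0.9°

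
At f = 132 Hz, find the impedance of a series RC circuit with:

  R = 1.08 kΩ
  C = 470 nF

Step 1 — Angular frequency: ω = 2π·f = 2π·132 = 829.4 rad/s.
Step 2 — Component impedances:
  R: Z = R = 1080 Ω
  C: Z = 1/(jωC) = -j/(ω·C) = 0 - j2565 Ω
Step 3 — Series combination: Z_total = R + C = 1080 - j2565 Ω = 2783∠-67.2° Ω.

Z = 1080 - j2565 Ω = 2783∠-67.2° Ω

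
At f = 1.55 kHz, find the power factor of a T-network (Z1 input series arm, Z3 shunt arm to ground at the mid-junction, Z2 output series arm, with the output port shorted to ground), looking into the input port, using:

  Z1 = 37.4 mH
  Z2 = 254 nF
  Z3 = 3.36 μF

Step 1 — Angular frequency: ω = 2π·f = 2π·1550 = 9739 rad/s.
Step 2 — Component impedances:
  Z1: Z = jωL = j·9739·0.0374 = 0 + j364.2 Ω
  Z2: Z = 1/(jωC) = -j/(ω·C) = 0 - j404.3 Ω
  Z3: Z = 1/(jωC) = -j/(ω·C) = 0 - j30.56 Ω
Step 3 — With the output port shorted to ground, the output series arm Z2 runs from the junction to ground; the shunt arm Z3 also runs from the junction to ground. They appear in parallel: Z3 || Z2 = 0 - j28.41 Ω.
Step 4 — Series with input arm Z1: Z_in = Z1 + (Z3 || Z2) = 0 + j335.8 Ω = 335.8∠90.0° Ω.
Step 5 — Power factor: PF = cos(φ) = Re(Z)/|Z| = 0/335.8 = 0.
Step 6 — Type: Im(Z) = 335.8 ⇒ lagging (phase φ = 90.0°).

PF = 0 (lagging, φ = 90.0°)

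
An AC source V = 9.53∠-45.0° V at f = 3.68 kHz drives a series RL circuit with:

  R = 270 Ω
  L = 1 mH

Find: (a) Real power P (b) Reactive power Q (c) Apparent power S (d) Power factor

Step 1 — Angular frequency: ω = 2π·f = 2π·3680 = 2.312e+04 rad/s.
Step 2 — Component impedances:
  R: Z = R = 270 Ω
  L: Z = jωL = j·2.312e+04·0.001 = 0 + j23.12 Ω
Step 3 — Series combination: Z_total = R + L = 270 + j23.12 Ω = 271∠4.9° Ω.
Step 4 — Source phasor: V = 9.53∠-45.0° V = 6.739 - j6.739 V.
Step 5 — Current: I = V / Z = 0.02265 - j0.0269 A = 0.03517∠-49.9° A.
Step 6 — Complex power: S = V·I* = 0.3339 + j0.0286 VA.
Step 7 — Real power: P = Re(S) = 0.3339 W.
Step 8 — Reactive power: Q = Im(S) = 0.0286 VAR.
Step 9 — Apparent power: |S| = 0.3351 VA.
Step 10 — Power factor: PF = P/|S| = 0.9964 (lagging).

(a) P = 0.3339 W  (b) Q = 0.0286 VAR  (c) S = 0.3351 VA  (d) PF = 0.9964 (lagging)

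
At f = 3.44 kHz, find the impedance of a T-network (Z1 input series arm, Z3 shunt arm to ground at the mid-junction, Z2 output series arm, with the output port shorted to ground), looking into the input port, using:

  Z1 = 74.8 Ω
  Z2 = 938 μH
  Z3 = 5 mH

Step 1 — Angular frequency: ω = 2π·f = 2π·3440 = 2.161e+04 rad/s.
Step 2 — Component impedances:
  Z1: Z = R = 74.8 Ω
  Z2: Z = jωL = j·2.161e+04·0.000938 = 0 + j20.27 Ω
  Z3: Z = jωL = j·2.161e+04·0.005 = 0 + j108.1 Ω
Step 3 — With the output port shorted to ground, the output series arm Z2 runs from the junction to ground; the shunt arm Z3 also runs from the junction to ground. They appear in parallel: Z3 || Z2 = 0 + j17.07 Ω.
Step 4 — Series with input arm Z1: Z_in = Z1 + (Z3 || Z2) = 74.8 + j17.07 Ω = 76.72∠12.9° Ω.

Z = 74.8 + j17.07 Ω = 76.72∠12.9° Ω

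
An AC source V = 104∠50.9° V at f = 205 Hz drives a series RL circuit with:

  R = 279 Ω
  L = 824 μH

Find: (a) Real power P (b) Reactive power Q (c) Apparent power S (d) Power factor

Step 1 — Angular frequency: ω = 2π·f = 2π·205 = 1288 rad/s.
Step 2 — Component impedances:
  R: Z = R = 279 Ω
  L: Z = jωL = j·1288·0.000824 = 0 + j1.061 Ω
Step 3 — Series combination: Z_total = R + L = 279 + j1.061 Ω = 279∠0.2° Ω.
Step 4 — Source phasor: V = 104∠50.9° V = 65.59 + j80.71 V.
Step 5 — Current: I = V / Z = 0.2362 + j0.2884 A = 0.3728∠50.7° A.
Step 6 — Complex power: S = V·I* = 38.77 + j0.1475 VA.
Step 7 — Real power: P = Re(S) = 38.77 W.
Step 8 — Reactive power: Q = Im(S) = 0.1475 VAR.
Step 9 — Apparent power: |S| = 38.77 VA.
Step 10 — Power factor: PF = P/|S| = 1 (lagging).

(a) P = 38.77 W  (b) Q = 0.1475 VAR  (c) S = 38.77 VA  (d) PF = 1 (lagging)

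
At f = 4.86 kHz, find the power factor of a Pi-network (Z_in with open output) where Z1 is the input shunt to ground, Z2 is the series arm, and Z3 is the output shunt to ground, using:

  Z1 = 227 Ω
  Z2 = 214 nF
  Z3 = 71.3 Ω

Step 1 — Angular frequency: ω = 2π·f = 2π·4860 = 3.054e+04 rad/s.
Step 2 — Component impedances:
  Z1: Z = R = 227 Ω
  Z2: Z = 1/(jωC) = -j/(ω·C) = 0 - j153 Ω
  Z3: Z = R = 71.3 Ω
Step 3 — With open output, the series arm Z2 and the output shunt Z3 appear in series to ground: Z2 + Z3 = 71.3 - j153 Ω.
Step 4 — Parallel with input shunt Z1: Z_in = Z1 || (Z2 + Z3) = 90.25 - j70.15 Ω = 114.3∠-37.9° Ω.
Step 5 — Power factor: PF = cos(φ) = Re(Z)/|Z| = 90.247/114.31 = 0.7895.
Step 6 — Type: Im(Z) = -70.15 ⇒ leading (phase φ = -37.9°).

PF = 0.7895 (leading, φ = -37.9°)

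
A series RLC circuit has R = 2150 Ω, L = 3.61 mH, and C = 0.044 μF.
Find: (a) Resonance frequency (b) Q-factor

Step 1 — Resonance condition Im(Z)=0 gives ω₀ = 1/√(LC).
Step 2 — ω₀ = 1/√(0.00361·4.4e-08) = 7.935e+04 rad/s.
Step 3 — f₀ = ω₀/(2π) = 1.263e+04 Hz.
Step 4 — Series Q: Q = ω₀L/R = 7.935e+04·0.00361/2150 = 0.1332.

(a) f₀ = 1.263e+04 Hz  (b) Q = 0.1332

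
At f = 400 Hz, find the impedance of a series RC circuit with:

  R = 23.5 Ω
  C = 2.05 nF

Step 1 — Angular frequency: ω = 2π·f = 2π·400 = 2513 rad/s.
Step 2 — Component impedances:
  R: Z = R = 23.5 Ω
  C: Z = 1/(jωC) = -j/(ω·C) = 0 - j1.941e+05 Ω
Step 3 — Series combination: Z_total = R + C = 23.5 - j1.941e+05 Ω = 1.941e+05∠-90.0° Ω.

Z = 23.5 - j1.941e+05 Ω = 1.941e+05∠-90.0° Ω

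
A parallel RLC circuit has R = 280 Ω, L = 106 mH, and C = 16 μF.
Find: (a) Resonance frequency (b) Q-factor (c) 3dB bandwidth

Step 1 — Resonance: ω₀ = 1/√(LC) = 1/√(0.106·1.6e-05) = 767.9 rad/s.
Step 2 — f₀ = ω₀/(2π) = 122.2 Hz.
Step 3 — Parallel Q: Q = R/(ω₀L) = 280/(767.9·0.106) = 3.44.
Step 4 — Bandwidth: Δω = ω₀/Q = 223.2 rad/s; BW = Δω/(2π) = 35.53 Hz.

(a) f₀ = 122.2 Hz  (b) Q = 3.44  (c) BW = 35.53 Hz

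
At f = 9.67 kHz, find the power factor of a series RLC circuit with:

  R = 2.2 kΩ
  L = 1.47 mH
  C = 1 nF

Step 1 — Angular frequency: ω = 2π·f = 2π·9670 = 6.076e+04 rad/s.
Step 2 — Component impedances:
  R: Z = R = 2200 Ω
  L: Z = jωL = j·6.076e+04·0.00147 = 0 + j89.31 Ω
  C: Z = 1/(jωC) = -j/(ω·C) = 0 - j1.646e+04 Ω
Step 3 — Series combination: Z_total = R + L + C = 2200 - j1.637e+04 Ω = 1.652e+04∠-82.3° Ω.
Step 4 — Power factor: PF = cos(φ) = Re(Z)/|Z| = 2200/1.652e+04 = 0.1332.
Step 5 — Type: Im(Z) = -1.637e+04 ⇒ leading (phase φ = -82.3°).

PF = 0.1332 (leading, φ = -82.3°)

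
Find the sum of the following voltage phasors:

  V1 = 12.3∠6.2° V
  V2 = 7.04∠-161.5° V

Step 1 — Convert each phasor to rectangular form:
  V1 = 12.3·(cos(6.2°) + j·sin(6.2°)) = 12.23 + j1.328 V
  V2 = 7.04·(cos(-161.5°) + j·sin(-161.5°)) = -6.676 - j2.234 V
Step 2 — Sum components: V_total = 5.552 - j0.9054 V.
Step 3 — Convert to polar: |V_total| = 5.625 V, ∠V_total = -9.3°.

V_total = 5.625∠-9.3° V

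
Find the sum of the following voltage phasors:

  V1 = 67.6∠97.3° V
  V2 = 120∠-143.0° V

Step 1 — Convert each phasor to rectangular form:
  V1 = 67.6·(cos(97.3°) + j·sin(97.3°)) = -8.59 + j67.05 V
  V2 = 120·(cos(-143.0°) + j·sin(-143.0°)) = -95.84 - j72.22 V
Step 2 — Sum components: V_total = -104.4 - j5.166 V.
Step 3 — Convert to polar: |V_total| = 104.6 V, ∠V_total = -177.2°.

V_total = 104.6∠-177.2° V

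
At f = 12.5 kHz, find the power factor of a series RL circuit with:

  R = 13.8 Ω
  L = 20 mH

Step 1 — Angular frequency: ω = 2π·f = 2π·1.25e+04 = 7.854e+04 rad/s.
Step 2 — Component impedances:
  R: Z = R = 13.8 Ω
  L: Z = jωL = j·7.854e+04·0.02 = 0 + j1571 Ω
Step 3 — Series combination: Z_total = R + L = 13.8 + j1571 Ω = 1571∠89.5° Ω.
Step 4 — Power factor: PF = cos(φ) = Re(Z)/|Z| = 13.8/1570.9 = 0.008785.
Step 5 — Type: Im(Z) = 1571 ⇒ lagging (phase φ = 89.5°).

PF = 0.008785 (lagging, φ = 89.5°)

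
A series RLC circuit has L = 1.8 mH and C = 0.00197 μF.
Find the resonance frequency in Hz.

Step 1 — Resonance condition Im(Z)=0 gives ω₀ = 1/√(LC).
Step 2 — ω₀ = 1/√(0.0018·1.97e-09) = 5.31e+05 rad/s.
Step 3 — f₀ = ω₀/(2π) = 8.452e+04 Hz.

f₀ = 8.452e+04 Hz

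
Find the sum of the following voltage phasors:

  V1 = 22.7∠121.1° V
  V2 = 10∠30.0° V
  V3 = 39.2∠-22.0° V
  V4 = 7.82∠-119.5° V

Step 1 — Convert each phasor to rectangular form:
  V1 = 22.7·(cos(121.1°) + j·sin(121.1°)) = -11.73 + j19.44 V
  V2 = 10·(cos(30.0°) + j·sin(30.0°)) = 8.66 + j5 V
  V3 = 39.2·(cos(-22.0°) + j·sin(-22.0°)) = 36.35 - j14.68 V
  V4 = 7.82·(cos(-119.5°) + j·sin(-119.5°)) = -3.851 - j6.806 V
Step 2 — Sum components: V_total = 29.43 + j2.947 V.
Step 3 — Convert to polar: |V_total| = 29.58 V, ∠V_total = 5.7°.

V_total = 29.58∠5.7° V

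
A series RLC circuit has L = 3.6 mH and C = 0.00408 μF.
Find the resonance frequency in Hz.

Step 1 — Resonance condition Im(Z)=0 gives ω₀ = 1/√(LC).
Step 2 — ω₀ = 1/√(0.0036·4.08e-09) = 2.609e+05 rad/s.
Step 3 — f₀ = ω₀/(2π) = 4.153e+04 Hz.

f₀ = 4.153e+04 Hz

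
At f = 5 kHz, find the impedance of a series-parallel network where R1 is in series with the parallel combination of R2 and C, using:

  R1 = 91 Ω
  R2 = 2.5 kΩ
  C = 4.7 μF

Step 1 — Angular frequency: ω = 2π·f = 2π·5000 = 3.142e+04 rad/s.
Step 2 — Component impedances:
  R1: Z = R = 91 Ω
  R2: Z = R = 2500 Ω
  C: Z = 1/(jωC) = -j/(ω·C) = 0 - j6.773 Ω
Step 3 — Parallel branch: R2 || C = 1/(1/R2 + 1/C) = 0.01835 - j6.773 Ω.
Step 4 — Series with R1: Z_total = R1 + (R2 || C) = 91.02 - j6.773 Ω = 91.27∠-4.3° Ω.

Z = 91.02 - j6.773 Ω = 91.27∠-4.3° Ω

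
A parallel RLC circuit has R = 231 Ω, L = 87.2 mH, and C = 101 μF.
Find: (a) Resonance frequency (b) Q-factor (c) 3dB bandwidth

Step 1 — Resonance: ω₀ = 1/√(LC) = 1/√(0.0872·0.000101) = 337 rad/s.
Step 2 — f₀ = ω₀/(2π) = 53.63 Hz.
Step 3 — Parallel Q: Q = R/(ω₀L) = 231/(337·0.0872) = 7.862.
Step 4 — Bandwidth: Δω = ω₀/Q = 42.86 rad/s; BW = Δω/(2π) = 6.822 Hz.

(a) f₀ = 53.63 Hz  (b) Q = 7.862  (c) BW = 6.822 Hz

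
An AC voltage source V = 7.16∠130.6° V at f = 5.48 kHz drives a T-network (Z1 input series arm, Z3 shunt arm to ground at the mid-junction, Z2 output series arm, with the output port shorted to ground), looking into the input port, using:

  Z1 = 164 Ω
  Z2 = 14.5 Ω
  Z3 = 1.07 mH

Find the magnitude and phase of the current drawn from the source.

Step 1 — Angular frequency: ω = 2π·f = 2π·5480 = 3.443e+04 rad/s.
Step 2 — Component impedances:
  Z1: Z = R = 164 Ω
  Z2: Z = R = 14.5 Ω
  Z3: Z = jωL = j·3.443e+04·0.00107 = 0 + j36.84 Ω
Step 3 — With the output port shorted to ground, the output series arm Z2 runs from the junction to ground; the shunt arm Z3 also runs from the junction to ground. They appear in parallel: Z3 || Z2 = 12.56 + j4.941 Ω.
Step 4 — Series with input arm Z1: Z_in = Z1 + (Z3 || Z2) = 176.6 + j4.941 Ω = 176.6∠1.6° Ω.
Step 5 — Source phasor: V = 7.16∠130.6° V = -4.66 + j5.436 V.
Step 6 — Ohm's law: I = V / Z_total = (-4.66 + j5.436) / (176.6 + j4.941) = -0.02551 + j0.03151 A.
Step 7 — Convert to polar: |I| = 0.04054 A, ∠I = 129.0°.

I = 0.04054∠129.0° A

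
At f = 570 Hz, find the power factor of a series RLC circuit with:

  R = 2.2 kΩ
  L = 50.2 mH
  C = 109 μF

Step 1 — Angular frequency: ω = 2π·f = 2π·570 = 3581 rad/s.
Step 2 — Component impedances:
  R: Z = R = 2200 Ω
  L: Z = jωL = j·3581·0.0502 = 0 + j179.8 Ω
  C: Z = 1/(jωC) = -j/(ω·C) = 0 - j2.562 Ω
Step 3 — Series combination: Z_total = R + L + C = 2200 + j177.2 Ω = 2207∠4.6° Ω.
Step 4 — Power factor: PF = cos(φ) = Re(Z)/|Z| = 2200/2207 = 0.9968.
Step 5 — Type: Im(Z) = 177.2 ⇒ lagging (phase φ = 4.6°).

PF = 0.9968 (lagging, φ = 4.6°)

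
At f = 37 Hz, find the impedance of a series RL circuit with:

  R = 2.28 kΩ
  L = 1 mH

Step 1 — Angular frequency: ω = 2π·f = 2π·37 = 232.5 rad/s.
Step 2 — Component impedances:
  R: Z = R = 2280 Ω
  L: Z = jωL = j·232.5·0.001 = 0 + j0.2325 Ω
Step 3 — Series combination: Z_total = R + L = 2280 + j0.2325 Ω = 2280∠0.0° Ω.

Z = 2280 + j0.2325 Ω = 2280∠0.0° Ω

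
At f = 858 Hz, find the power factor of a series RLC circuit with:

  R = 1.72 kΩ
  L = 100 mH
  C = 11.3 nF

Step 1 — Angular frequency: ω = 2π·f = 2π·858 = 5391 rad/s.
Step 2 — Component impedances:
  R: Z = R = 1720 Ω
  L: Z = jωL = j·5391·0.1 = 0 + j539.1 Ω
  C: Z = 1/(jωC) = -j/(ω·C) = 0 - j1.642e+04 Ω
Step 3 — Series combination: Z_total = R + L + C = 1720 - j1.588e+04 Ω = 1.597e+04∠-83.8° Ω.
Step 4 — Power factor: PF = cos(φ) = Re(Z)/|Z| = 1720/1.597e+04 = 0.1077.
Step 5 — Type: Im(Z) = -1.588e+04 ⇒ leading (phase φ = -83.8°).

PF = 0.1077 (leading, φ = -83.8°)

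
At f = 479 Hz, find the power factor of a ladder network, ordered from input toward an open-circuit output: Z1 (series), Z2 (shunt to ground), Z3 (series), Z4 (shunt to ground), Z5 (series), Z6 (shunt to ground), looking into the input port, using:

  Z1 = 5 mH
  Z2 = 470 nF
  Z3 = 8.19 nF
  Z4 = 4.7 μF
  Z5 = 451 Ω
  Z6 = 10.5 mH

Step 1 — Angular frequency: ω = 2π·f = 2π·479 = 3010 rad/s.
Step 2 — Component impedances:
  Z1: Z = jωL = j·3010·0.005 = 0 + j15.05 Ω
  Z2: Z = 1/(jωC) = -j/(ω·C) = 0 - j706.9 Ω
  Z3: Z = 1/(jωC) = -j/(ω·C) = 0 - j4.057e+04 Ω
  Z4: Z = 1/(jωC) = -j/(ω·C) = 0 - j70.69 Ω
  Z5: Z = R = 451 Ω
  Z6: Z = jωL = j·3010·0.0105 = 0 + j31.6 Ω
Step 3 — Ladder network (open output): work backward from the far end, alternating series and parallel combinations. Z_in = 0.003215 - j679.8 Ω = 679.8∠-90.0° Ω.
Step 4 — Power factor: PF = cos(φ) = Re(Z)/|Z| = 0.0032155/679.81 = 4.73e-06.
Step 5 — Type: Im(Z) = -679.8 ⇒ leading (phase φ = -90.0°).

PF = 4.73e-06 (leading, φ = -90.0°)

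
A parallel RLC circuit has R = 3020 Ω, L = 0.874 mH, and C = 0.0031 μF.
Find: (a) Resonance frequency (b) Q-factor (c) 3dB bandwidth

Step 1 — Resonance: ω₀ = 1/√(LC) = 1/√(0.000874·3.1e-09) = 6.075e+05 rad/s.
Step 2 — f₀ = ω₀/(2π) = 9.669e+04 Hz.
Step 3 — Parallel Q: Q = R/(ω₀L) = 3020/(6.075e+05·0.000874) = 5.688.
Step 4 — Bandwidth: Δω = ω₀/Q = 1.068e+05 rad/s; BW = Δω/(2π) = 1.7e+04 Hz.

(a) f₀ = 9.669e+04 Hz  (b) Q = 5.688  (c) BW = 1.7e+04 Hz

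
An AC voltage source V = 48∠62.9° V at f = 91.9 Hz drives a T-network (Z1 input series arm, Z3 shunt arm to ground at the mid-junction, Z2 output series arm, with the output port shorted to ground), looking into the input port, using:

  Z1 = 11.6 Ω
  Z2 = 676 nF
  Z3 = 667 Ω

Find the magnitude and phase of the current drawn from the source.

Step 1 — Angular frequency: ω = 2π·f = 2π·91.9 = 577.4 rad/s.
Step 2 — Component impedances:
  Z1: Z = R = 11.6 Ω
  Z2: Z = 1/(jωC) = -j/(ω·C) = 0 - j2562 Ω
  Z3: Z = R = 667 Ω
Step 3 — With the output port shorted to ground, the output series arm Z2 runs from the junction to ground; the shunt arm Z3 also runs from the junction to ground. They appear in parallel: Z3 || Z2 = 624.7 - j162.6 Ω.
Step 4 — Series with input arm Z1: Z_in = Z1 + (Z3 || Z2) = 636.3 - j162.6 Ω = 656.7∠-14.3° Ω.
Step 5 — Source phasor: V = 48∠62.9° V = 21.87 + j42.73 V.
Step 6 — Ohm's law: I = V / Z_total = (21.87 + j42.73) / (636.3 - j162.6) = 0.01615 + j0.07129 A.
Step 7 — Convert to polar: |I| = 0.07309 A, ∠I = 77.2°.

I = 0.07309∠77.2° A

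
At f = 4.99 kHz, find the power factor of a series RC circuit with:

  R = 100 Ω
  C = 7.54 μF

Step 1 — Angular frequency: ω = 2π·f = 2π·4990 = 3.135e+04 rad/s.
Step 2 — Component impedances:
  R: Z = R = 100 Ω
  C: Z = 1/(jωC) = -j/(ω·C) = 0 - j4.23 Ω
Step 3 — Series combination: Z_total = R + C = 100 - j4.23 Ω = 100.1∠-2.4° Ω.
Step 4 — Power factor: PF = cos(φ) = Re(Z)/|Z| = 100/100.09 = 0.9991.
Step 5 — Type: Im(Z) = -4.23 ⇒ leading (phase φ = -2.4°).

PF = 0.9991 (leading, φ = -2.4°)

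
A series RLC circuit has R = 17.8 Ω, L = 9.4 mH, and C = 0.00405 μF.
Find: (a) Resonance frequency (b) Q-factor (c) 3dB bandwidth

Step 1 — Resonance condition Im(Z)=0 gives ω₀ = 1/√(LC).
Step 2 — ω₀ = 1/√(0.0094·4.05e-09) = 1.621e+05 rad/s.
Step 3 — f₀ = ω₀/(2π) = 2.579e+04 Hz.
Step 4 — Series Q: Q = ω₀L/R = 1.621e+05·0.0094/17.8 = 85.59.
Step 5 — 3dB bandwidth: Δω = ω₀/Q = 1894 rad/s; BW = Δω/(2π) = 301.4 Hz.

(a) f₀ = 2.579e+04 Hz  (b) Q = 85.59  (c) BW = 301.4 Hz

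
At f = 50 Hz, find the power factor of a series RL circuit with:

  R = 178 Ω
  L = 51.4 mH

Step 1 — Angular frequency: ω = 2π·f = 2π·50 = 314.2 rad/s.
Step 2 — Component impedances:
  R: Z = R = 178 Ω
  L: Z = jωL = j·314.2·0.0514 = 0 + j16.15 Ω
Step 3 — Series combination: Z_total = R + L = 178 + j16.15 Ω = 178.7∠5.2° Ω.
Step 4 — Power factor: PF = cos(φ) = Re(Z)/|Z| = 178/178.73 = 0.9959.
Step 5 — Type: Im(Z) = 16.15 ⇒ lagging (phase φ = 5.2°).

PF = 0.9959 (lagging, φ = 5.2°)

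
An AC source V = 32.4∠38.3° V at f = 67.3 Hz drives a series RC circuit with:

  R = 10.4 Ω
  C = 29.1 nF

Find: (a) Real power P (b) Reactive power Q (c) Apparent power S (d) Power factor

Step 1 — Angular frequency: ω = 2π·f = 2π·67.3 = 422.9 rad/s.
Step 2 — Component impedances:
  R: Z = R = 10.4 Ω
  C: Z = 1/(jωC) = -j/(ω·C) = 0 - j8.127e+04 Ω
Step 3 — Series combination: Z_total = R + C = 10.4 - j8.127e+04 Ω = 8.127e+04∠-90.0° Ω.
Step 4 — Source phasor: V = 32.4∠38.3° V = 25.43 + j20.08 V.
Step 5 — Current: I = V / Z = -0.0002471 + j0.0003129 A = 0.0003987∠128.3° A.
Step 6 — Complex power: S = V·I* = 1.653e-06 - j0.01292 VA.
Step 7 — Real power: P = Re(S) = 1.653e-06 W.
Step 8 — Reactive power: Q = Im(S) = -0.01292 VAR.
Step 9 — Apparent power: |S| = 0.01292 VA.
Step 10 — Power factor: PF = P/|S| = 0.000128 (leading).

(a) P = 1.653e-06 W  (b) Q = -0.01292 VAR  (c) S = 0.01292 VA  (d) PF = 0.000128 (leading)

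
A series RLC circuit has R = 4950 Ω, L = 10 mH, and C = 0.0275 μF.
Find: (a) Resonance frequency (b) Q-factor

Step 1 — Resonance condition Im(Z)=0 gives ω₀ = 1/√(LC).
Step 2 — ω₀ = 1/√(0.01·2.75e-08) = 6.03e+04 rad/s.
Step 3 — f₀ = ω₀/(2π) = 9597 Hz.
Step 4 — Series Q: Q = ω₀L/R = 6.03e+04·0.01/4950 = 0.1218.

(a) f₀ = 9597 Hz  (b) Q = 0.1218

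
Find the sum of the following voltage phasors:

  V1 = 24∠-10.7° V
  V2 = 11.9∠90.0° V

Step 1 — Convert each phasor to rectangular form:
  V1 = 24·(cos(-10.7°) + j·sin(-10.7°)) = 23.58 - j4.456 V
  V2 = 11.9·(cos(90.0°) + j·sin(90.0°)) = 0 + j11.9 V
Step 2 — Sum components: V_total = 23.58 + j7.444 V.
Step 3 — Convert to polar: |V_total| = 24.73 V, ∠V_total = 17.5°.

V_total = 24.73∠17.5° V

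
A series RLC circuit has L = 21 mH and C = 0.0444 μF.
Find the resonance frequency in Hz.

Step 1 — Resonance condition Im(Z)=0 gives ω₀ = 1/√(LC).
Step 2 — ω₀ = 1/√(0.021·4.44e-08) = 3.275e+04 rad/s.
Step 3 — f₀ = ω₀/(2π) = 5212 Hz.

f₀ = 5212 Hz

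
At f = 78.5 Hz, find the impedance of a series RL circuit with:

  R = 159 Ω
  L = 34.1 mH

Step 1 — Angular frequency: ω = 2π·f = 2π·78.5 = 493.2 rad/s.
Step 2 — Component impedances:
  R: Z = R = 159 Ω
  L: Z = jωL = j·493.2·0.0341 = 0 + j16.82 Ω
Step 3 — Series combination: Z_total = R + L = 159 + j16.82 Ω = 159.9∠6.0° Ω.

Z = 159 + j16.82 Ω = 159.9∠6.0° Ω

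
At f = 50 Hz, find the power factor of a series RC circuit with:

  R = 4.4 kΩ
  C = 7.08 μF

Step 1 — Angular frequency: ω = 2π·f = 2π·50 = 314.2 rad/s.
Step 2 — Component impedances:
  R: Z = R = 4400 Ω
  C: Z = 1/(jωC) = -j/(ω·C) = 0 - j449.6 Ω
Step 3 — Series combination: Z_total = R + C = 4400 - j449.6 Ω = 4423∠-5.8° Ω.
Step 4 — Power factor: PF = cos(φ) = Re(Z)/|Z| = 4400/4423 = 0.9948.
Step 5 — Type: Im(Z) = -449.6 ⇒ leading (phase φ = -5.8°).

PF = 0.9948 (leading, φ = -5.8°)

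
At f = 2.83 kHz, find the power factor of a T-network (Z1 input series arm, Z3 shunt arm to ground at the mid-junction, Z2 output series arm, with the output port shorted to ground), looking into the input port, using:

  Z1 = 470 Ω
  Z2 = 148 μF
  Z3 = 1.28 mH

Step 1 — Angular frequency: ω = 2π·f = 2π·2830 = 1.778e+04 rad/s.
Step 2 — Component impedances:
  Z1: Z = R = 470 Ω
  Z2: Z = 1/(jωC) = -j/(ω·C) = 0 - j0.38 Ω
  Z3: Z = jωL = j·1.778e+04·0.00128 = 0 + j22.76 Ω
Step 3 — With the output port shorted to ground, the output series arm Z2 runs from the junction to ground; the shunt arm Z3 also runs from the junction to ground. They appear in parallel: Z3 || Z2 = 0 - j0.3864 Ω.
Step 4 — Series with input arm Z1: Z_in = Z1 + (Z3 || Z2) = 470 - j0.3864 Ω = 470∠-0.0° Ω.
Step 5 — Power factor: PF = cos(φ) = Re(Z)/|Z| = 470/470 = 1.
Step 6 — Type: Im(Z) = -0.3864 ⇒ leading (phase φ = -0.0°).

PF = 1 (leading, φ = -0.0°)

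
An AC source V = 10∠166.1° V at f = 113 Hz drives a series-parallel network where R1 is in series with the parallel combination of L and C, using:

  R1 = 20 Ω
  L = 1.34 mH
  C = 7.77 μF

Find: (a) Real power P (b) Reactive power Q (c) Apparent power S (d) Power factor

Step 1 — Angular frequency: ω = 2π·f = 2π·113 = 710 rad/s.
Step 2 — Component impedances:
  R1: Z = R = 20 Ω
  L: Z = jωL = j·710·0.00134 = 0 + j0.9514 Ω
  C: Z = 1/(jωC) = -j/(ω·C) = 0 - j181.3 Ω
Step 3 — Parallel branch: L || C = 1/(1/L + 1/C) = 0 + j0.9564 Ω.
Step 4 — Series with R1: Z_total = R1 + (L || C) = 20 + j0.9564 Ω = 20.02∠2.7° Ω.
Step 5 — Source phasor: V = 10∠166.1° V = -9.707 + j2.402 V.
Step 6 — Current: I = V / Z = -0.4785 + j0.143 A = 0.4994∠163.4° A.
Step 7 — Complex power: S = V·I* = 4.989 + j0.2386 VA.
Step 8 — Real power: P = Re(S) = 4.989 W.
Step 9 — Reactive power: Q = Im(S) = 0.2386 VAR.
Step 10 — Apparent power: |S| = 4.994 VA.
Step 11 — Power factor: PF = P/|S| = 0.9989 (lagging).

(a) P = 4.989 W  (b) Q = 0.2386 VAR  (c) S = 4.994 VA  (d) PF = 0.9989 (lagging)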